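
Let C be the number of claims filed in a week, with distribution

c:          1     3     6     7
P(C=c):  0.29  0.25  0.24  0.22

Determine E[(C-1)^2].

E[(C-1)^2] = Σ (c-1)^2·P(C=c)
 = 0·0.29 + 4·0.25 + 25·0.24 + 36·0.22
 = 0 + 1 + 6 + 7.92
 = 14.92

14.92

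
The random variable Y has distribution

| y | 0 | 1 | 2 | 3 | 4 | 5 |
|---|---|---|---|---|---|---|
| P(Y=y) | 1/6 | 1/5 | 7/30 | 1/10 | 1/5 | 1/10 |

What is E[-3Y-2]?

E[-3Y-2] = Σ (-3y-2)·P(Y=y)
 = (-2)·1/6 + (-5)·1/5 + (-8)·7/30 + (-11)·1/10 + (-14)·1/5 + (-17)·1/10
 = (-1/3) + (-1) + (-28/15) + (-11/10) + (-14/5) + (-17/10)
 = -44/5

-8.8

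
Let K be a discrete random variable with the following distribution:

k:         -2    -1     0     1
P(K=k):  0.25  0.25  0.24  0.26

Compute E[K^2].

1.51

E[K^2] = Σ k^2·P(K=k)
 = 4·0.25 + 1·0.25 + 0·0.24 + 1·0.26
 = 1 + 0.25 + 0 + 0.26
 = 1.51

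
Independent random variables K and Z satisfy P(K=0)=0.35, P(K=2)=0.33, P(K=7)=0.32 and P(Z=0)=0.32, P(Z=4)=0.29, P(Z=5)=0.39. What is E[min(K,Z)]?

E[min(K,Z)] = Σ_k Σ_z min(k,z) · P(K=k)P(Z=z)
 = 0·0.112 + 0·0.1015 + 0·0.1365 + 0·0.1056 + 2·0.0957 + 2·0.1287 + 0·0.1024 + 4·0.0928 + 5·0.1248
 = 0 + 0 + 0 + 0 + 0.1914 + 0.2574 + 0 + 0.3712 + 0.624
 = 1.444

1.444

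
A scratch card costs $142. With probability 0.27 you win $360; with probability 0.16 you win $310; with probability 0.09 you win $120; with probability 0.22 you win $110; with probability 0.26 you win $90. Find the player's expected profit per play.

63.2

E[payout] = 360·0.27 + 310·0.16 + 120·0.09 + 110·0.22 + 90·0.26
 = 97.2 + 49.6 + 10.8 + 24.2 + 23.4
 = 205.2
Net = 205.2 - 142 = 63.2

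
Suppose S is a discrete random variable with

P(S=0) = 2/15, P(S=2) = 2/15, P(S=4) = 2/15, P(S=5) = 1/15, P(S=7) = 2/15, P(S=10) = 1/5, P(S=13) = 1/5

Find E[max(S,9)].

E[max(S,9)] = Σ max(s,9)·P(S=s)
 = 9·2/15 + 9·2/15 + 9·2/15 + 9·1/15 + 9·2/15 + 10·1/5 + 13·1/5
 = 6/5 + 6/5 + 6/5 + 3/5 + 6/5 + 2 + 13/5
 = 10

10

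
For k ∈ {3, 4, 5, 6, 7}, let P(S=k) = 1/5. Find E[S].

E[S] = Σ s·P(S=s)
 = 3·1/5 + 4·1/5 + 5·1/5 + 6·1/5 + 7·1/5
 = 3/5 + 4/5 + 1 + 6/5 + 7/5
 = 5

5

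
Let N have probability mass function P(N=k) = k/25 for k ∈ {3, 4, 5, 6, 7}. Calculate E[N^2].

31

E[N^2] = Σ n^2·P(N=n)
 = 9·3/25 + 16·4/25 + 25·1/5 + 36·6/25 + 49·7/25
 = 27/25 + 64/25 + 5 + 216/25 + 343/25
 = 31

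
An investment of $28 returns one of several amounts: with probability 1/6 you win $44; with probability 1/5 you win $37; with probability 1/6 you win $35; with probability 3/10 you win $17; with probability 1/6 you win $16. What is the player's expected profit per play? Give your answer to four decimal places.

0.3333

E[payout] = 44·1/6 + 37·1/5 + 35·1/6 + 17·3/10 + 16·1/6
 = 22/3 + 37/5 + 35/6 + 51/10 + 8/3
 = 85/3
Net = 85/3 - 28 = 1/3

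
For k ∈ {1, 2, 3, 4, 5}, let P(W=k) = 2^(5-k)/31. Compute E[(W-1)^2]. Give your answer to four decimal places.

1.8710

E[(W-1)^2] = Σ (w-1)^2·P(W=w)
 = 0·16/31 + 1·8/31 + 4·4/31 + 9·2/31 + 16·1/31
 = 0 + 8/31 + 16/31 + 18/31 + 16/31
 = 58/31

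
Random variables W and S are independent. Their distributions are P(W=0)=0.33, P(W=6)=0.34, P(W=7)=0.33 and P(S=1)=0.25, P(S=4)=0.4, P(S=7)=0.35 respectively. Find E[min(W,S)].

2.762

E[min(W,S)] = Σ_w Σ_s min(w,s) · P(W=w)P(S=s)
 = 0·0.0825 + 0·0.132 + 0·0.1155 + 1·0.085 + 4·0.136 + 6·0.119 + 1·0.0825 + 4·0.132 + 7·0.1155
 = 0 + 0 + 0 + 0.085 + 0.544 + 0.714 + 0.0825 + 0.528 + 0.8085
 = 2.762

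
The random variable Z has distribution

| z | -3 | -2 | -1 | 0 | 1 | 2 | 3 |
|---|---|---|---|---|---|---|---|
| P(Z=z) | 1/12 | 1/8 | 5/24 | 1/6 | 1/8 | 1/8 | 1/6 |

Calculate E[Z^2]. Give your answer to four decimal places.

E[Z^2] = Σ z^2·P(Z=z)
 = 9·1/12 + 4·1/8 + 1·5/24 + 0·1/6 + 1·1/8 + 4·1/8 + 9·1/6
 = 3/4 + 1/2 + 5/24 + 0 + 1/8 + 1/2 + 3/2
 = 43/12

3.5833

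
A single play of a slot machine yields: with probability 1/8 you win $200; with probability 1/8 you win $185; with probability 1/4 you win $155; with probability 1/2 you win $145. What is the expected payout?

159.375

E[payout] = 200·1/8 + 185·1/8 + 155·1/4 + 145·1/2
 = 25 + 185/8 + 155/4 + 145/2
 = 1275/8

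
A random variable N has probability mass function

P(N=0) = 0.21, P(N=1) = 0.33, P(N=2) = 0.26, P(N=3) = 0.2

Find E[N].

E[N] = Σ n·P(N=n)
 = 0·0.21 + 1·0.33 + 2·0.26 + 3·0.2
 = 0 + 0.33 + 0.52 + 0.6
 = 1.45

1.45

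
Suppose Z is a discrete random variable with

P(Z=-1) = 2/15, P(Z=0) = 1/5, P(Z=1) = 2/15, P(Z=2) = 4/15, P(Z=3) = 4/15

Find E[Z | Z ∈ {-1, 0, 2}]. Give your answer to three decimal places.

P(Z ∈ {-1, 0, 2}) = 2/15 + 1/5 + 4/15 = 3/5.
E[Z | Z ∈ {-1, 0, 2}] = [(-1)·2/15 + 0·1/5 + 2·4/15] / (3/5)
 = 2/5 / (3/5)
 = 2/3

0.667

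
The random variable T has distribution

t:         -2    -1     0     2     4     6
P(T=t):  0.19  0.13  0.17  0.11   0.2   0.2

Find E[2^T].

16.7225

E[2^T] = Σ 2^t·P(T=t)
 = 0.25·0.19 + 0.5·0.13 + 1·0.17 + 4·0.11 + 16·0.2 + 64·0.2
 = 0.0475 + 0.065 + 0.17 + 0.44 + 3.2 + 12.8
 = 16.7225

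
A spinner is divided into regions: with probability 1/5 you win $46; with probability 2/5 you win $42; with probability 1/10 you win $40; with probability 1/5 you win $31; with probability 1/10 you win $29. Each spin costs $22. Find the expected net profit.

17.1

E[payout] = 46·1/5 + 42·2/5 + 40·1/10 + 31·1/5 + 29·1/10
 = 46/5 + 84/5 + 4 + 31/5 + 29/10
 = 391/10
Net = 391/10 - 22 = 171/10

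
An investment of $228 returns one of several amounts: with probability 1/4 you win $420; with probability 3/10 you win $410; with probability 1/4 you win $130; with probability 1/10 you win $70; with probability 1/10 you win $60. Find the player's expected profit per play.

45.5

E[payout] = 420·1/4 + 410·3/10 + 130·1/4 + 70·1/10 + 60·1/10
 = 105 + 123 + 65/2 + 7 + 6
 = 547/2
Net = 547/2 - 228 = 91/2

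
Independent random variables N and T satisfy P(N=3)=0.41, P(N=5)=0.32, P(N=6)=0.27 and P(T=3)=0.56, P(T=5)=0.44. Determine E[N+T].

8.33

E[N+T] = Σ_n Σ_t (n+t) · P(N=n)P(T=t)
 = 6·0.2296 + 8·0.1804 + 8·0.1792 + 10·0.1408 + 9·0.1512 + 11·0.1188
 = 1.3776 + 1.4432 + 1.4336 + 1.408 + 1.3608 + 1.3068
 = 8.33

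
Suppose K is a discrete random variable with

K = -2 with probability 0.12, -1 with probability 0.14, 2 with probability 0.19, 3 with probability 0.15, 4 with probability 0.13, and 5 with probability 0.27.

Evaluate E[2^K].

12.78

E[2^K] = Σ 2^k·P(K=k)
 = 0.25·0.12 + 0.5·0.14 + 4·0.19 + 8·0.15 + 16·0.13 + 32·0.27
 = 0.03 + 0.07 + 0.76 + 1.2 + 2.08 + 8.64
 = 12.78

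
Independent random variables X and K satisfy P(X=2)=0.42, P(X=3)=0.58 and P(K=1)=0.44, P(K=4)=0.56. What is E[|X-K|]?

E[|X-K|] = Σ_x Σ_k |x-k| · P(X=x)P(K=k)
 = 1·0.1848 + 2·0.2352 + 2·0.2552 + 1·0.3248
 = 0.1848 + 0.4704 + 0.5104 + 0.3248
 = 1.4904

1.4904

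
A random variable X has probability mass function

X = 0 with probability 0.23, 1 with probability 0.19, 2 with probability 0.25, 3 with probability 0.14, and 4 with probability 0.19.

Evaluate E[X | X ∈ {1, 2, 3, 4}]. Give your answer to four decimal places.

P(X ∈ {1, 2, 3, 4}) = 0.19 + 0.25 + 0.14 + 0.19 = 0.77.
E[X | X ∈ {1, 2, 3, 4}] = [1·0.19 + 2·0.25 + 3·0.14 + 4·0.19] / 0.77
 = 1.87 / 0.77
 = 17/7

2.4286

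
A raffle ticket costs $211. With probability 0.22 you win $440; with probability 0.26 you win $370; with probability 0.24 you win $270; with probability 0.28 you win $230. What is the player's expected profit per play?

E[payout] = 440·0.22 + 370·0.26 + 270·0.24 + 230·0.28
 = 96.8 + 96.2 + 64.8 + 64.4
 = 322.2
Net = 322.2 - 211 = 111.2

111.2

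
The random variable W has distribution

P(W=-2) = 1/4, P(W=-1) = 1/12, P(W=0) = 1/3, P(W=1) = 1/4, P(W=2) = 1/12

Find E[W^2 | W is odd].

1

P(W is odd) = 1/12 + 1/4 = 1/3.
E[W^2 | W is odd] = [1·1/12 + 1·1/4] / (1/3)
 = 1/3 / (1/3)
 = 1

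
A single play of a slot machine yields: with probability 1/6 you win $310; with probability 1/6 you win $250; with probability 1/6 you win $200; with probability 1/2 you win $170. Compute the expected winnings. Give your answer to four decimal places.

E[payout] = 310·1/6 + 250·1/6 + 200·1/6 + 170·1/2
 = 155/3 + 125/3 + 100/3 + 85
 = 635/3

211.6667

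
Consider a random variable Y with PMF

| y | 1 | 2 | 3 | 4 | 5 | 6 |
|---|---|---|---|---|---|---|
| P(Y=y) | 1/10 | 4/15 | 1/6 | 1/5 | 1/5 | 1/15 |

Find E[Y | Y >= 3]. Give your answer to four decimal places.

4.2632

P(Y >= 3) = 1/6 + 1/5 + 1/5 + 1/15 = 19/30.
E[Y | Y >= 3] = [3·1/6 + 4·1/5 + 5·1/5 + 6·1/15] / (19/30)
 = 27/10 / (19/30)
 = 81/19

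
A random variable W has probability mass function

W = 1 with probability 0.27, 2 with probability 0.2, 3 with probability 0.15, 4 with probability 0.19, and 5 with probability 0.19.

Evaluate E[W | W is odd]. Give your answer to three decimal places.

2.738

P(W is odd) = 0.27 + 0.15 + 0.19 = 0.61.
E[W | W is odd] = [1·0.27 + 3·0.15 + 5·0.19] / 0.61
 = 1.67 / 0.61
 = 167/61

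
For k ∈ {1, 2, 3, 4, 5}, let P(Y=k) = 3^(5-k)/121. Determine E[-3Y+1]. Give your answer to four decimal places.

-3.4380

E[-3Y+1] = Σ (-3y+1)·P(Y=y)
 = (-2)·81/121 + (-5)·27/121 + (-8)·9/121 + (-11)·3/121 + (-14)·1/121
 = (-162/121) + (-135/121) + (-72/121) + (-3/11) + (-14/121)
 = -416/121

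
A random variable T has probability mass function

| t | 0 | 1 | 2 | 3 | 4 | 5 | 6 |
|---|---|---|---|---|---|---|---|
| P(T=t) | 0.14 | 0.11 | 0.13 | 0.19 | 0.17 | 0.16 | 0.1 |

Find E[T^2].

12.66

E[T^2] = Σ t^2·P(T=t)
 = 0·0.14 + 1·0.11 + 4·0.13 + 9·0.19 + 16·0.17 + 25·0.16 + 36·0.1
 = 0 + 0.11 + 0.52 + 1.71 + 2.72 + 4 + 3.6
 = 12.66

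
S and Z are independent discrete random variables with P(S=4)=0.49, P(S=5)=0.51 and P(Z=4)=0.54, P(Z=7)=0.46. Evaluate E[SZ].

E[SZ] = Σ_s Σ_z sz · P(S=s)P(Z=z)
 = 16·0.2646 + 28·0.2254 + 20·0.2754 + 35·0.2346
 = 4.2336 + 6.3112 + 5.508 + 8.211
 = 24.2638

24.2638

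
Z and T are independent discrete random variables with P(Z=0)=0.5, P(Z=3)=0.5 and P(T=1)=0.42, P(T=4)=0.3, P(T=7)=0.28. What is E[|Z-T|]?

E[|Z-T|] = Σ_z Σ_t |z-t| · P(Z=z)P(T=t)
 = 1·0.21 + 4·0.15 + 7·0.14 + 2·0.21 + 1·0.15 + 4·0.14
 = 0.21 + 0.6 + 0.98 + 0.42 + 0.15 + 0.56
 = 2.92

2.92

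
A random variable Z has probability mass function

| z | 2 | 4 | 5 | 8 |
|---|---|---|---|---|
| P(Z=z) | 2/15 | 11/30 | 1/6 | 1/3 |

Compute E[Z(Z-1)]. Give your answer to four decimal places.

26.6667

E[Z(Z-1)] = Σ z(z-1)·P(Z=z)
 = 2·2/15 + 12·11/30 + 20·1/6 + 56·1/3
 = 4/15 + 22/5 + 10/3 + 56/3
 = 80/3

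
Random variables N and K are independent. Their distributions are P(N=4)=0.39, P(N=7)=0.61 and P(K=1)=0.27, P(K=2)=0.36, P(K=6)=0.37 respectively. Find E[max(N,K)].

E[max(N,K)] = Σ_n Σ_k max(n,k) · P(N=n)P(K=k)
 = 4·0.1053 + 4·0.1404 + 6·0.1443 + 7·0.1647 + 7·0.2196 + 7·0.2257
 = 0.4212 + 0.5616 + 0.8658 + 1.1529 + 1.5372 + 1.5799
 = 6.1186

6.1186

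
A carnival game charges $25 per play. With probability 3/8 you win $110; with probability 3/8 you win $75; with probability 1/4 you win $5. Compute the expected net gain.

E[payout] = 110·3/8 + 75·3/8 + 5·1/4
 = 165/4 + 225/8 + 5/4
 = 565/8
Net = 565/8 - 25 = 365/8

45.625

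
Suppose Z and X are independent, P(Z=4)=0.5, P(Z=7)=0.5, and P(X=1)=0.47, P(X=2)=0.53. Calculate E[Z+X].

E[Z+X] = Σ_z Σ_x (z+x) · P(Z=z)P(X=x)
 = 5·0.235 + 6·0.265 + 8·0.235 + 9·0.265
 = 1.175 + 1.59 + 1.88 + 2.385
 = 7.03

7.03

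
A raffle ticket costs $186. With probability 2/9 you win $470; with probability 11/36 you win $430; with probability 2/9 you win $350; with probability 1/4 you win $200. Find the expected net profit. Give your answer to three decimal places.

E[payout] = 470·2/9 + 430·11/36 + 350·2/9 + 200·1/4
 = 940/9 + 2365/18 + 700/9 + 50
 = 6545/18
Net = 6545/18 - 186 = 3197/18

177.611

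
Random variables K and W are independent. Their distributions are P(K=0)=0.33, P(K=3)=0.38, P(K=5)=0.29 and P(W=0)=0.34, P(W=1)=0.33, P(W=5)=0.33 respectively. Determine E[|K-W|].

2.4184

E[|K-W|] = Σ_k Σ_w |k-w| · P(K=k)P(W=w)
 = 0·0.1122 + 1·0.1089 + 5·0.1089 + 3·0.1292 + 2·0.1254 + 2·0.1254 + 5·0.0986 + 4·0.0957 + 0·0.0957
 = 0 + 0.1089 + 0.5445 + 0.3876 + 0.2508 + 0.2508 + 0.493 + 0.3828 + 0
 = 2.4184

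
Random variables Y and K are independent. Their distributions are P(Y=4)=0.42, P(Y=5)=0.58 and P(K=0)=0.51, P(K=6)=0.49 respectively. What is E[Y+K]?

E[Y+K] = Σ_y Σ_k (y+k) · P(Y=y)P(K=k)
 = 4·0.2142 + 10·0.2058 + 5·0.2958 + 11·0.2842
 = 0.8568 + 2.058 + 1.479 + 3.1262
 = 7.52

7.52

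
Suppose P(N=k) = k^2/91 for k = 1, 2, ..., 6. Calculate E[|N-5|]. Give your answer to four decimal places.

E[|N-5|] = Σ |n-5|·P(N=n)
 = 4·1/91 + 3·4/91 + 2·9/91 + 1·16/91 + 0·25/91 + 1·36/91
 = 4/91 + 12/91 + 18/91 + 16/91 + 0 + 36/91
 = 86/91

0.9451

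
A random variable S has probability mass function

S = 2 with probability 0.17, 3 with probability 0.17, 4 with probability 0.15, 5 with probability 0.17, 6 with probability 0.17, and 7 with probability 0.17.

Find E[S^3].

E[S^3] = Σ s^3·P(S=s)
 = 8·0.17 + 27·0.17 + 64·0.15 + 125·0.17 + 216·0.17 + 343·0.17
 = 1.36 + 4.59 + 9.6 + 21.25 + 36.72 + 58.31
 = 131.83

131.83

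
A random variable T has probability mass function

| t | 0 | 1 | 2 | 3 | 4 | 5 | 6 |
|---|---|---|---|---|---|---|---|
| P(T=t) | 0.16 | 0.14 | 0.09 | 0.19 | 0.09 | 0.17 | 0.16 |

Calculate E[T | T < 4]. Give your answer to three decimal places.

1.534

P(T < 4) = 0.16 + 0.14 + 0.09 + 0.19 = 0.58.
E[T | T < 4] = [0·0.16 + 1·0.14 + 2·0.09 + 3·0.19] / 0.58
 = 0.89 / 0.58
 = 89/58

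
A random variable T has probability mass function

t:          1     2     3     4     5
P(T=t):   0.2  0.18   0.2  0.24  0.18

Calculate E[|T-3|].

1.18

E[|T-3|] = Σ |t-3|·P(T=t)
 = 2·0.2 + 1·0.18 + 0·0.2 + 1·0.24 + 2·0.18
 = 0.4 + 0.18 + 0 + 0.24 + 0.36
 = 1.18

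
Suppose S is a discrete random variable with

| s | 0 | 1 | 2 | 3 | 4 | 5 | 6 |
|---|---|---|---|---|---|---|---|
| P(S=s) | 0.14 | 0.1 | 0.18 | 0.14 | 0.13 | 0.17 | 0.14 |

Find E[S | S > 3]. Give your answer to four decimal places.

P(S > 3) = 0.13 + 0.17 + 0.14 = 0.44.
E[S | S > 3] = [4·0.13 + 5·0.17 + 6·0.14] / 0.44
 = 2.21 / 0.44
 = 221/44

5.0227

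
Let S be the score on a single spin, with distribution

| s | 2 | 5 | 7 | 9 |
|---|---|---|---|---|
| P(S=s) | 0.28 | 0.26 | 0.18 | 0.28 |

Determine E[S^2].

39.12

E[S^2] = Σ s^2·P(S=s)
 = 4·0.28 + 25·0.26 + 49·0.18 + 81·0.28
 = 1.12 + 6.5 + 8.82 + 22.68
 = 39.12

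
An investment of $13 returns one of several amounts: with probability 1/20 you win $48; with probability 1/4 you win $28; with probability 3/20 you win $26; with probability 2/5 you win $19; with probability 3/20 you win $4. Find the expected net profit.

E[payout] = 48·1/20 + 28·1/4 + 26·3/20 + 19·2/5 + 4·3/20
 = 12/5 + 7 + 39/10 + 38/5 + 3/5
 = 43/2
Net = 43/2 - 13 = 17/2

8.5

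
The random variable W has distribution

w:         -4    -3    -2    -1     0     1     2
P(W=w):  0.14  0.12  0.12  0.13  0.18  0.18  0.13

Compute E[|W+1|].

E[|W+1|] = Σ |w+1|·P(W=w)
 = 3·0.14 + 2·0.12 + 1·0.12 + 0·0.13 + 1·0.18 + 2·0.18 + 3·0.13
 = 0.42 + 0.24 + 0.12 + 0 + 0.18 + 0.36 + 0.39
 = 1.71

1.71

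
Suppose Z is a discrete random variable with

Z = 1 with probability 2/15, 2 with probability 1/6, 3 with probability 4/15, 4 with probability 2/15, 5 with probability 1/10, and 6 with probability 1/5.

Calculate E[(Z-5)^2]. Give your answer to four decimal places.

5.0333

E[(Z-5)^2] = Σ (z-5)^2·P(Z=z)
 = 16·2/15 + 9·1/6 + 4·4/15 + 1·2/15 + 0·1/10 + 1·1/5
 = 32/15 + 3/2 + 16/15 + 2/15 + 0 + 1/5
 = 151/30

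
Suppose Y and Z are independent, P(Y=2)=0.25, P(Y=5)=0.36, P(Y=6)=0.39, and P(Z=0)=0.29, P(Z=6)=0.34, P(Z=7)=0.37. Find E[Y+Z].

E[Y+Z] = Σ_y Σ_z (y+z) · P(Y=y)P(Z=z)
 = 2·0.0725 + 8·0.085 + 9·0.0925 + 5·0.1044 + 11·0.1224 + 12·0.1332 + 6·0.1131 + 12·0.1326 + 13·0.1443
 = 0.145 + 0.68 + 0.8325 + 0.522 + 1.3464 + 1.5984 + 0.6786 + 1.5912 + 1.8759
 = 9.27

9.27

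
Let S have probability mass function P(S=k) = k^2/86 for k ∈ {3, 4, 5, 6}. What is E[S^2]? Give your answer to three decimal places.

26.256

E[S^2] = Σ s^2·P(S=s)
 = 9·9/86 + 16·8/43 + 25·25/86 + 36·18/43
 = 81/86 + 128/43 + 625/86 + 648/43
 = 1129/43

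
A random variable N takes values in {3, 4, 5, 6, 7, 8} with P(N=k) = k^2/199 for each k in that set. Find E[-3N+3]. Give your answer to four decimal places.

-16.4020

E[-3N+3] = Σ (-3n+3)·P(N=n)
 = (-6)·9/199 + (-9)·16/199 + (-12)·25/199 + (-15)·36/199 + (-18)·49/199 + (-21)·64/199
 = (-54/199) + (-144/199) + (-300/199) + (-540/199) + (-882/199) + (-1344/199)
 = -3264/199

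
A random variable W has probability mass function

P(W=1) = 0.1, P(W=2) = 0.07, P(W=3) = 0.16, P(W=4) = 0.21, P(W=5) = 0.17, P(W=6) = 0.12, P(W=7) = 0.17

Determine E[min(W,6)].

E[min(W,6)] = Σ min(w,6)·P(W=w)
 = 1·0.1 + 2·0.07 + 3·0.16 + 4·0.21 + 5·0.17 + 6·0.12 + 6·0.17
 = 0.1 + 0.14 + 0.48 + 0.84 + 0.85 + 0.72 + 1.02
 = 4.15

4.15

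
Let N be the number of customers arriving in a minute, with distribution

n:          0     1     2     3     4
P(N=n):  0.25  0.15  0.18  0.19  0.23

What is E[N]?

E[N] = Σ n·P(N=n)
 = 0·0.25 + 1·0.15 + 2·0.18 + 3·0.19 + 4·0.23
 = 0 + 0.15 + 0.36 + 0.57 + 0.92
 = 2

2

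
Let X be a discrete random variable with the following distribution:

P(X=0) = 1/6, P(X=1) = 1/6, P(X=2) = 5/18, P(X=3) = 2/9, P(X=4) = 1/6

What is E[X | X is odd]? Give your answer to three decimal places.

2.143

P(X is odd) = 1/6 + 2/9 = 7/18.
E[X | X is odd] = [1·1/6 + 3·2/9] / (7/18)
 = 5/6 / (7/18)
 = 15/7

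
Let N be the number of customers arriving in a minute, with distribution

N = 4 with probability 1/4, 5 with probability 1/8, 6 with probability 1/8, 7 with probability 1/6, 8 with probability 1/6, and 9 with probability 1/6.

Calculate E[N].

6.375

E[N] = Σ n·P(N=n)
 = 4·1/4 + 5·1/8 + 6·1/8 + 7·1/6 + 8·1/6 + 9·1/6
 = 1 + 5/8 + 3/4 + 7/6 + 4/3 + 3/2
 = 51/8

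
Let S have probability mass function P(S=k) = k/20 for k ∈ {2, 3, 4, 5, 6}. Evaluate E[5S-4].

E[5S-4] = Σ (5s-4)·P(S=s)
 = 6·1/10 + 11·3/20 + 16·1/5 + 21·1/4 + 26·3/10
 = 3/5 + 33/20 + 16/5 + 21/4 + 39/5
 = 37/2

18.5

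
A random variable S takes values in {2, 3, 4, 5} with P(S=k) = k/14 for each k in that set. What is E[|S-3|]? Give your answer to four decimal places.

E[|S-3|] = Σ |s-3|·P(S=s)
 = 1·1/7 + 0·3/14 + 1·2/7 + 2·5/14
 = 1/7 + 0 + 2/7 + 5/7
 = 8/7

1.1429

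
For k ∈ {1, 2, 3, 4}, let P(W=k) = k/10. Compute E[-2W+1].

-5

E[-2W+1] = Σ (-2w+1)·P(W=w)
 = (-1)·1/10 + (-3)·1/5 + (-5)·3/10 + (-7)·2/5
 = (-1/10) + (-3/5) + (-3/2) + (-14/5)
 = -5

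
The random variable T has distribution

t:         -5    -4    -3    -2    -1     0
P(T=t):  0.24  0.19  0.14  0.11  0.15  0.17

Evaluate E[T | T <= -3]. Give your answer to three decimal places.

-4.175

P(T <= -3) = 0.24 + 0.19 + 0.14 = 0.57.
E[T | T <= -3] = [(-5)·0.24 + (-4)·0.19 + (-3)·0.14] / 0.57
 = -2.38 / 0.57
 = -238/57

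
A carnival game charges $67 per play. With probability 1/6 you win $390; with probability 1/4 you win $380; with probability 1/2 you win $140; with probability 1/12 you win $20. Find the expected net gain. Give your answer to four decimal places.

E[payout] = 390·1/6 + 380·1/4 + 140·1/2 + 20·1/12
 = 65 + 95 + 70 + 5/3
 = 695/3
Net = 695/3 - 67 = 494/3

164.6667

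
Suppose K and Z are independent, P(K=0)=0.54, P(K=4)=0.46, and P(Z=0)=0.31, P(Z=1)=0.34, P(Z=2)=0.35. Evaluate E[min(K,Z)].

0.4784

E[min(K,Z)] = Σ_k Σ_z min(k,z) · P(K=k)P(Z=z)
 = 0·0.1674 + 0·0.1836 + 0·0.189 + 0·0.1426 + 1·0.1564 + 2·0.161
 = 0 + 0 + 0 + 0 + 0.1564 + 0.322
 = 0.4784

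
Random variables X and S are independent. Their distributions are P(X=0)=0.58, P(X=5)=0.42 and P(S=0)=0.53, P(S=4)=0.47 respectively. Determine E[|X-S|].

E[|X-S|] = Σ_x Σ_s |x-s| · P(X=x)P(S=s)
 = 0·0.3074 + 4·0.2726 + 5·0.2226 + 1·0.1974
 = 0 + 1.0904 + 1.113 + 0.1974
 = 2.4008

2.4008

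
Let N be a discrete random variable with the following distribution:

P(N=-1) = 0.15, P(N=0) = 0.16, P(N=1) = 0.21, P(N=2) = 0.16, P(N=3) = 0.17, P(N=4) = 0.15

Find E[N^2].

4.93

E[N^2] = Σ n^2·P(N=n)
 = 1·0.15 + 0·0.16 + 1·0.21 + 4·0.16 + 9·0.17 + 16·0.15
 = 0.15 + 0 + 0.21 + 0.64 + 1.53 + 2.4
 = 4.93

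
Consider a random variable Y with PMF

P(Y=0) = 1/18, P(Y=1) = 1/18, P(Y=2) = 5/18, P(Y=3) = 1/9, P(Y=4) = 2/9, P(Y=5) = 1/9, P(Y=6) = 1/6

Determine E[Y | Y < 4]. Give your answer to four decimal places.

1.8889

P(Y < 4) = 1/18 + 1/18 + 5/18 + 1/9 = 1/2.
E[Y | Y < 4] = [0·1/18 + 1·1/18 + 2·5/18 + 3·1/9] / (1/2)
 = 17/18 / (1/2)
 = 17/9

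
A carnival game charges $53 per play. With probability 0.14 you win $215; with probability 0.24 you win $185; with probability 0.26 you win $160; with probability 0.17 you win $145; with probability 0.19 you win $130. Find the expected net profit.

112.45

E[payout] = 215·0.14 + 185·0.24 + 160·0.26 + 145·0.17 + 130·0.19
 = 30.1 + 44.4 + 41.6 + 24.65 + 24.7
 = 165.45
Net = 165.45 - 53 = 112.45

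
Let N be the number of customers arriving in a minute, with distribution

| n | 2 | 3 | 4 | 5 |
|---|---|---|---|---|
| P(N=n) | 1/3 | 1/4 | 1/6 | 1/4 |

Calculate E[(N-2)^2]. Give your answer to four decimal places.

E[(N-2)^2] = Σ (n-2)^2·P(N=n)
 = 0·1/3 + 1·1/4 + 4·1/6 + 9·1/4
 = 0 + 1/4 + 2/3 + 9/4
 = 19/6

3.1667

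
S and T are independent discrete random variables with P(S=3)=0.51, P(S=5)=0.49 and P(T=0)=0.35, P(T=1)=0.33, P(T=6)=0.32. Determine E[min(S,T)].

E[min(S,T)] = Σ_s Σ_t min(s,t) · P(S=s)P(T=t)
 = 0·0.1785 + 1·0.1683 + 3·0.1632 + 0·0.1715 + 1·0.1617 + 5·0.1568
 = 0 + 0.1683 + 0.4896 + 0 + 0.1617 + 0.784
 = 1.6036

1.6036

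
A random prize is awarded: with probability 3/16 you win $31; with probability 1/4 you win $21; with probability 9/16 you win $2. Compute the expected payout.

12.1875

E[payout] = 31·3/16 + 21·1/4 + 2·9/16
 = 93/16 + 21/4 + 9/8
 = 195/16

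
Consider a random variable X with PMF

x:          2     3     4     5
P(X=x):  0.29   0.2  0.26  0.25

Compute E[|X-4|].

E[|X-4|] = Σ |x-4|·P(X=x)
 = 2·0.29 + 1·0.2 + 0·0.26 + 1·0.25
 = 0.58 + 0.2 + 0 + 0.25
 = 1.03

1.03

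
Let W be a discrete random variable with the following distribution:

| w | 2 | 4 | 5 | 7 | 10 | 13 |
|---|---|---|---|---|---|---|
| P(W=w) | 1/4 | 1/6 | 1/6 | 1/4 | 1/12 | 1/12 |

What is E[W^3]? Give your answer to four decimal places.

385.6667

E[W^3] = Σ w^3·P(W=w)
 = 8·1/4 + 64·1/6 + 125·1/6 + 343·1/4 + 1000·1/12 + 2197·1/12
 = 2 + 32/3 + 125/6 + 343/4 + 250/3 + 2197/12
 = 1157/3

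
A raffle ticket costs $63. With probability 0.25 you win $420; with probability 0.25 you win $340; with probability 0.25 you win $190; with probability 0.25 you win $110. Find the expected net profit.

202

E[payout] = 420·0.25 + 340·0.25 + 190·0.25 + 110·0.25
 = 105 + 85 + 47.5 + 27.5
 = 265
Net = 265 - 63 = 202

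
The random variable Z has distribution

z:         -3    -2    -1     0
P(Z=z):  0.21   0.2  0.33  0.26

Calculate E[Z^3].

E[Z^3] = Σ z^3·P(Z=z)
 = (-27)·0.21 + (-8)·0.2 + (-1)·0.33 + 0·0.26
 = (-5.67) + (-1.6) + (-0.33) + 0
 = -7.6

-7.6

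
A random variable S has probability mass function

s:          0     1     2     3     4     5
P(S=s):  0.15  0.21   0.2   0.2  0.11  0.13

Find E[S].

2.3

E[S] = Σ s·P(S=s)
 = 0·0.15 + 1·0.21 + 2·0.2 + 3·0.2 + 4·0.11 + 5·0.13
 = 0 + 0.21 + 0.4 + 0.6 + 0.44 + 0.65
 = 2.3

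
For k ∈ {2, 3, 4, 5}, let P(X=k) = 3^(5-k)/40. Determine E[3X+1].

E[3X+1] = Σ (3x+1)·P(X=x)
 = 7·27/40 + 10·9/40 + 13·3/40 + 16·1/40
 = 189/40 + 9/4 + 39/40 + 2/5
 = 167/20

8.35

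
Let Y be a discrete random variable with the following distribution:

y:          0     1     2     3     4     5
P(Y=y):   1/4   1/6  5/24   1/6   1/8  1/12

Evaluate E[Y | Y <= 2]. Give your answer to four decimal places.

P(Y <= 2) = 1/4 + 1/6 + 5/24 = 5/8.
E[Y | Y <= 2] = [0·1/4 + 1·1/6 + 2·5/24] / (5/8)
 = 7/12 / (5/8)
 = 14/15

0.9333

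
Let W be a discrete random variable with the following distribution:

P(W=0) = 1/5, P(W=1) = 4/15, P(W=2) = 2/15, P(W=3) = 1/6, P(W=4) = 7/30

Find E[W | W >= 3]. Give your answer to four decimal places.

P(W >= 3) = 1/6 + 7/30 = 2/5.
E[W | W >= 3] = [3·1/6 + 4·7/30] / (2/5)
 = 43/30 / (2/5)
 = 43/12

3.5833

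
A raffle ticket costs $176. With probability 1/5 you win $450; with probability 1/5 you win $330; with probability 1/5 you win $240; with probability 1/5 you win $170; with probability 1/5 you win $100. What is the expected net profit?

82

E[payout] = 450·1/5 + 330·1/5 + 240·1/5 + 170·1/5 + 100·1/5
 = 90 + 66 + 48 + 34 + 20
 = 258
Net = 258 - 176 = 82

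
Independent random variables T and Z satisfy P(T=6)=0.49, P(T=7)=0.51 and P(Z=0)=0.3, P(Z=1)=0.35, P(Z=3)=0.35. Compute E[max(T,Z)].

6.51

E[max(T,Z)] = Σ_t Σ_z max(t,z) · P(T=t)P(Z=z)
 = 6·0.147 + 6·0.1715 + 6·0.1715 + 7·0.153 + 7·0.1785 + 7·0.1785
 = 0.882 + 1.029 + 1.029 + 1.071 + 1.2495 + 1.2495
 = 6.51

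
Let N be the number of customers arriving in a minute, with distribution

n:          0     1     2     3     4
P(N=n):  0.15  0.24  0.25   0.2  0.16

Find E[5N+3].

12.9

E[5N+3] = Σ (5n+3)·P(N=n)
 = 3·0.15 + 8·0.24 + 13·0.25 + 18·0.2 + 23·0.16
 = 0.45 + 1.92 + 3.25 + 3.6 + 3.68
 = 12.9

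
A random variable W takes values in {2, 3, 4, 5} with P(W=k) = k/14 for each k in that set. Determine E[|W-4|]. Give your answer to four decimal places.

E[|W-4|] = Σ |w-4|·P(W=w)
 = 2·1/7 + 1·3/14 + 0·2/7 + 1·5/14
 = 2/7 + 3/14 + 0 + 5/14
 = 6/7

0.8571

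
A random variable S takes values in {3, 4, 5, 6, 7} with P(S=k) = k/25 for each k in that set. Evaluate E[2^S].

E[2^S] = Σ 2^s·P(S=s)
 = 8·3/25 + 16·4/25 + 32·1/5 + 64·6/25 + 128·7/25
 = 24/25 + 64/25 + 32/5 + 384/25 + 896/25
 = 1528/25

61.12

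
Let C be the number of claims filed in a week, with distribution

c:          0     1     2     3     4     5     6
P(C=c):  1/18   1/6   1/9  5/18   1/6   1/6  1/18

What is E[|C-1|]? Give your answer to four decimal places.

2.1667

E[|C-1|] = Σ |c-1|·P(C=c)
 = 1·1/18 + 0·1/6 + 1·1/9 + 2·5/18 + 3·1/6 + 4·1/6 + 5·1/18
 = 1/18 + 0 + 1/9 + 5/9 + 1/2 + 2/3 + 5/18
 = 13/6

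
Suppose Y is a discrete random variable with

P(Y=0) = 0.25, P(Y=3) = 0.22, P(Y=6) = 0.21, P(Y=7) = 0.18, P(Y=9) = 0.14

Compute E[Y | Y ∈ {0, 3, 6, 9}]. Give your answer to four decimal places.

P(Y ∈ {0, 3, 6, 9}) = 0.25 + 0.22 + 0.21 + 0.14 = 0.82.
E[Y | Y ∈ {0, 3, 6, 9}] = [0·0.25 + 3·0.22 + 6·0.21 + 9·0.14] / 0.82
 = 3.18 / 0.82
 = 159/41

3.8780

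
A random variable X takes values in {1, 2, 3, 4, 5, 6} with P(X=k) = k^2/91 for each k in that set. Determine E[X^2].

E[X^2] = Σ x^2·P(X=x)
 = 1·1/91 + 4·4/91 + 9·9/91 + 16·16/91 + 25·25/91 + 36·36/91
 = 1/91 + 16/91 + 81/91 + 256/91 + 625/91 + 1296/91
 = 25

25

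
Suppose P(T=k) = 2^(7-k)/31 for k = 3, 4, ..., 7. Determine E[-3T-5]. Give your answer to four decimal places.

E[-3T-5] = Σ (-3t-5)·P(T=t)
 = (-14)·16/31 + (-17)·8/31 + (-20)·4/31 + (-23)·2/31 + (-26)·1/31
 = (-224/31) + (-136/31) + (-80/31) + (-46/31) + (-26/31)
 = -512/31

-16.5161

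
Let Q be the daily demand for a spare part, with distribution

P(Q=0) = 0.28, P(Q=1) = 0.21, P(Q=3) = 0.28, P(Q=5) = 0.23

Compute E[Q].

E[Q] = Σ q·P(Q=q)
 = 0·0.28 + 1·0.21 + 3·0.28 + 5·0.23
 = 0 + 0.21 + 0.84 + 1.15
 = 2.2

2.2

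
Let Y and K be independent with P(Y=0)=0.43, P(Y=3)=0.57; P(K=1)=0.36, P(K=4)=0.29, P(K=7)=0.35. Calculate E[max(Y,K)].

E[max(Y,K)] = Σ_y Σ_k max(y,k) · P(Y=y)P(K=k)
 = 1·0.1548 + 4·0.1247 + 7·0.1505 + 3·0.2052 + 4·0.1653 + 7·0.1995
 = 0.1548 + 0.4988 + 1.0535 + 0.6156 + 0.6612 + 1.3965
 = 4.3804

4.3804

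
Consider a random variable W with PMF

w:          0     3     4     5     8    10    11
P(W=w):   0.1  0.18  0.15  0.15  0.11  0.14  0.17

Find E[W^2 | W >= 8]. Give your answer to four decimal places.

P(W >= 8) = 0.11 + 0.14 + 0.17 = 0.42.
E[W^2 | W >= 8] = [64·0.11 + 100·0.14 + 121·0.17] / 0.42
 = 41.61 / 0.42
 = 1387/14

99.0714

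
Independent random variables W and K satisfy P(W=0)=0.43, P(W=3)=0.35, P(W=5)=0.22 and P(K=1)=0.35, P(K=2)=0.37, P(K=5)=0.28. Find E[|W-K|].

2.1934

E[|W-K|] = Σ_w Σ_k |w-k| · P(W=w)P(K=k)
 = 1·0.1505 + 2·0.1591 + 5·0.1204 + 2·0.1225 + 1·0.1295 + 2·0.098 + 4·0.077 + 3·0.0814 + 0·0.0616
 = 0.1505 + 0.3182 + 0.602 + 0.245 + 0.1295 + 0.196 + 0.308 + 0.2442 + 0
 = 2.1934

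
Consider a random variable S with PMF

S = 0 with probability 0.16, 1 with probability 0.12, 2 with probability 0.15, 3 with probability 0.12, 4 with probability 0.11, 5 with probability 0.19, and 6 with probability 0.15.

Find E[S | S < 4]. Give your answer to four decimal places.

P(S < 4) = 0.16 + 0.12 + 0.15 + 0.12 = 0.55.
E[S | S < 4] = [0·0.16 + 1·0.12 + 2·0.15 + 3·0.12] / 0.55
 = 0.78 / 0.55
 = 78/55

1.4182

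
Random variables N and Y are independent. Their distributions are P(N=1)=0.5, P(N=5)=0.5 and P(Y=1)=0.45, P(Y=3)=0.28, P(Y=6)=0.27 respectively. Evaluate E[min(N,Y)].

E[min(N,Y)] = Σ_n Σ_y min(n,y) · P(N=n)P(Y=y)
 = 1·0.225 + 1·0.14 + 1·0.135 + 1·0.225 + 3·0.14 + 5·0.135
 = 0.225 + 0.14 + 0.135 + 0.225 + 0.42 + 0.675
 = 1.82

1.82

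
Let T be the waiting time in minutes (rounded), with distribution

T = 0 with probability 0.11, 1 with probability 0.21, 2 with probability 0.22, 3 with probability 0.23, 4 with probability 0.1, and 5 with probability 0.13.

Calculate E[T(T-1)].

E[T(T-1)] = Σ t(t-1)·P(T=t)
 = 0·0.11 + 0·0.21 + 2·0.22 + 6·0.23 + 12·0.1 + 20·0.13
 = 0 + 0 + 0.44 + 1.38 + 1.2 + 2.6
 = 5.62

5.62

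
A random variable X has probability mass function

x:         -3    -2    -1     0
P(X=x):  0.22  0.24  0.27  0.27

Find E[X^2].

3.21

E[X^2] = Σ x^2·P(X=x)
 = 9·0.22 + 4·0.24 + 1·0.27 + 0·0.27
 = 1.98 + 0.96 + 0.27 + 0
 = 3.21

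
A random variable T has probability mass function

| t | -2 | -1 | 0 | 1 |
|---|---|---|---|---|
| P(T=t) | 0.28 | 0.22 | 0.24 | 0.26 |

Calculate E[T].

-0.52

E[T] = Σ t·P(T=t)
 = (-2)·0.28 + (-1)·0.22 + 0·0.24 + 1·0.26
 = (-0.56) + (-0.22) + 0 + 0.26
 = -0.52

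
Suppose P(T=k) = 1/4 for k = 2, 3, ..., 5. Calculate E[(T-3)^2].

E[(T-3)^2] = Σ (t-3)^2·P(T=t)
 = 1·1/4 + 0·1/4 + 1·1/4 + 4·1/4
 = 1/4 + 0 + 1/4 + 1
 = 3/2

1.5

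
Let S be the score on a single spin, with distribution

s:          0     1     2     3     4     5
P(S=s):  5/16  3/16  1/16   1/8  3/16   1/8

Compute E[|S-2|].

1.6875

E[|S-2|] = Σ |s-2|·P(S=s)
 = 2·5/16 + 1·3/16 + 0·1/16 + 1·1/8 + 2·3/16 + 3·1/8
 = 5/8 + 3/16 + 0 + 1/8 + 3/8 + 3/8
 = 27/16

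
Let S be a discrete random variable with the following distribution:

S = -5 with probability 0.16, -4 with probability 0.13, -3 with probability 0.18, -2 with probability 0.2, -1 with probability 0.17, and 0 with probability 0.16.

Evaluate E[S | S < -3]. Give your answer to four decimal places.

P(S < -3) = 0.16 + 0.13 = 0.29.
E[S | S < -3] = [(-5)·0.16 + (-4)·0.13] / 0.29
 = -1.32 / 0.29
 = -132/29

-4.5517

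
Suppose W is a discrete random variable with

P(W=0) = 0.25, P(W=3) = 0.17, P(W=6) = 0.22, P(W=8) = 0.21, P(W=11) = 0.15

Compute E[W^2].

41.04

E[W^2] = Σ w^2·P(W=w)
 = 0·0.25 + 9·0.17 + 36·0.22 + 64·0.21 + 121·0.15
 = 0 + 1.53 + 7.92 + 13.44 + 18.15
 = 41.04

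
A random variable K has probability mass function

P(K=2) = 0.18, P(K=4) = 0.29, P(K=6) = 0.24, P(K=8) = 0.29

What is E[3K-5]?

E[3K-5] = Σ (3k-5)·P(K=k)
 = 1·0.18 + 7·0.29 + 13·0.24 + 19·0.29
 = 0.18 + 2.03 + 3.12 + 5.51
 = 10.84

10.84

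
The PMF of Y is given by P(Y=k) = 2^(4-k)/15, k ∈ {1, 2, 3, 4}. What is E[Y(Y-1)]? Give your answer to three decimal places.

2.133

E[Y(Y-1)] = Σ y(y-1)·P(Y=y)
 = 0·8/15 + 2·4/15 + 6·2/15 + 12·1/15
 = 0 + 8/15 + 4/5 + 4/5
 = 32/15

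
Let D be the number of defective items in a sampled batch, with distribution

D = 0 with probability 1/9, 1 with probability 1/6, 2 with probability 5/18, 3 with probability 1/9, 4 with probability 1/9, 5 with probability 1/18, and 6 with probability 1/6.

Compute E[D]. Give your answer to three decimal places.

2.778

E[D] = Σ d·P(D=d)
 = 0·1/9 + 1·1/6 + 2·5/18 + 3·1/9 + 4·1/9 + 5·1/18 + 6·1/6
 = 0 + 1/6 + 5/9 + 1/3 + 4/9 + 5/18 + 1
 = 25/9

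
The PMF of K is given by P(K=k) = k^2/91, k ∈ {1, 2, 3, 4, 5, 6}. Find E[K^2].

E[K^2] = Σ k^2·P(K=k)
 = 1·1/91 + 4·4/91 + 9·9/91 + 16·16/91 + 25·25/91 + 36·36/91
 = 1/91 + 16/91 + 81/91 + 256/91 + 625/91 + 1296/91
 = 25

25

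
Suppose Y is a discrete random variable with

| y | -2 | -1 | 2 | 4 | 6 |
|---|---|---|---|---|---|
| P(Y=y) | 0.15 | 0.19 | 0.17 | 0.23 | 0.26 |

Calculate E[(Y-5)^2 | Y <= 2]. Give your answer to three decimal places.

P(Y <= 2) = 0.15 + 0.19 + 0.17 = 0.51.
E[(Y-5)^2 | Y <= 2] = [49·0.15 + 36·0.19 + 9·0.17] / 0.51
 = 15.72 / 0.51
 = 524/17

30.824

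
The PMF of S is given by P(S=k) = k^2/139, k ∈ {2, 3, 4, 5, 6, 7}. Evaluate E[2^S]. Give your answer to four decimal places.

E[2^S] = Σ 2^s·P(S=s)
 = 4·4/139 + 8·9/139 + 16·16/139 + 32·25/139 + 64·36/139 + 128·49/139
 = 16/139 + 72/139 + 256/139 + 800/139 + 2304/139 + 6272/139
 = 9720/139

69.9281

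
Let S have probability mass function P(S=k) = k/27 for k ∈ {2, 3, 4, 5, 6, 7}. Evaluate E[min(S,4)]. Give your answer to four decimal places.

E[min(S,4)] = Σ min(s,4)·P(S=s)
 = 2·2/27 + 3·1/9 + 4·4/27 + 4·5/27 + 4·2/9 + 4·7/27
 = 4/27 + 1/3 + 16/27 + 20/27 + 8/9 + 28/27
 = 101/27

3.7407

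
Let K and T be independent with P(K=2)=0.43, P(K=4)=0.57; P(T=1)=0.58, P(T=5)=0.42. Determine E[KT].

8.4152

E[KT] = Σ_k Σ_t kt · P(K=k)P(T=t)
 = 2·0.2494 + 10·0.1806 + 4·0.3306 + 20·0.2394
 = 0.4988 + 1.806 + 1.3224 + 4.788
 = 8.4152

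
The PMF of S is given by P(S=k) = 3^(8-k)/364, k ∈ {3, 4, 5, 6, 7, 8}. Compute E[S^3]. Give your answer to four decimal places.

E[S^3] = Σ s^3·P(S=s)
 = 27·243/364 + 64·81/364 + 125·27/364 + 216·9/364 + 343·3/364 + 512·1/364
 = 6561/364 + 1296/91 + 3375/364 + 486/91 + 147/52 + 128/91
 = 18605/364

51.1126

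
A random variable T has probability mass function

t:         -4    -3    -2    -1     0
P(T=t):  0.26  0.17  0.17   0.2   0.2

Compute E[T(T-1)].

8.66

E[T(T-1)] = Σ t(t-1)·P(T=t)
 = 20·0.26 + 12·0.17 + 6·0.17 + 2·0.2 + 0·0.2
 = 5.2 + 2.04 + 1.02 + 0.4 + 0
 = 8.66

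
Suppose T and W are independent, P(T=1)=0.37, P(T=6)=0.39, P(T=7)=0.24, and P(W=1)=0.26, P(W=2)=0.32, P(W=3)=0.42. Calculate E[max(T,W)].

4.8192

E[max(T,W)] = Σ_t Σ_w max(t,w) · P(T=t)P(W=w)
 = 1·0.0962 + 2·0.1184 + 3·0.1554 + 6·0.1014 + 6·0.1248 + 6·0.1638 + 7·0.0624 + 7·0.0768 + 7·0.1008
 = 0.0962 + 0.2368 + 0.4662 + 0.6084 + 0.7488 + 0.9828 + 0.4368 + 0.5376 + 0.7056
 = 4.8192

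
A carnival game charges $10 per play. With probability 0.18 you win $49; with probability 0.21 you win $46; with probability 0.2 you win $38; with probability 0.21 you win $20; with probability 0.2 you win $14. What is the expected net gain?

E[payout] = 49·0.18 + 46·0.21 + 38·0.2 + 20·0.21 + 14·0.2
 = 8.82 + 9.66 + 7.6 + 4.2 + 2.8
 = 33.08
Net = 33.08 - 10 = 23.08

23.08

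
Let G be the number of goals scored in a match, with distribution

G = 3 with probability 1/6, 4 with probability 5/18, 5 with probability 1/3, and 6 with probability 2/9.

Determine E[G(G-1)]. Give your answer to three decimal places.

E[G(G-1)] = Σ g(g-1)·P(G=g)
 = 6·1/6 + 12·5/18 + 20·1/3 + 30·2/9
 = 1 + 10/3 + 20/3 + 20/3
 = 53/3

17.667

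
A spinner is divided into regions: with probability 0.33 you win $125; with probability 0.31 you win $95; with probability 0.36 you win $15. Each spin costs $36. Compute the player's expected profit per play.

E[payout] = 125·0.33 + 95·0.31 + 15·0.36
 = 41.25 + 29.45 + 5.4
 = 76.1
Net = 76.1 - 36 = 40.1

40.1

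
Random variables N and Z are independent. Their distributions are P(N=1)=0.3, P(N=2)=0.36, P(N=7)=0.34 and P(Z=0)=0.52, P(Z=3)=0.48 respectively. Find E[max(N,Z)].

3.8608

E[max(N,Z)] = Σ_n Σ_z max(n,z) · P(N=n)P(Z=z)
 = 1·0.156 + 3·0.144 + 2·0.1872 + 3·0.1728 + 7·0.1768 + 7·0.1632
 = 0.156 + 0.432 + 0.3744 + 0.5184 + 1.2376 + 1.1424
 = 3.8608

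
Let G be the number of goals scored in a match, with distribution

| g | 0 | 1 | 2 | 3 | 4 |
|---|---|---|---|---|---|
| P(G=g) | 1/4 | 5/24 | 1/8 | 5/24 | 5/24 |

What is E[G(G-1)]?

4

E[G(G-1)] = Σ g(g-1)·P(G=g)
 = 0·1/4 + 0·5/24 + 2·1/8 + 6·5/24 + 12·5/24
 = 0 + 0 + 1/4 + 5/4 + 5/2
 = 4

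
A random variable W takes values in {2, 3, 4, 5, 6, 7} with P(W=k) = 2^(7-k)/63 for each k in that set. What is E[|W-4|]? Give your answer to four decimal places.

1.4444

E[|W-4|] = Σ |w-4|·P(W=w)
 = 2·32/63 + 1·16/63 + 0·8/63 + 1·4/63 + 2·2/63 + 3·1/63
 = 64/63 + 16/63 + 0 + 4/63 + 4/63 + 1/21
 = 13/9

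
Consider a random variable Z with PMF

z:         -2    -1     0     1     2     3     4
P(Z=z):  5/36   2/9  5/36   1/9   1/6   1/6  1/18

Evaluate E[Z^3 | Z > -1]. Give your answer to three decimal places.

P(Z > -1) = 5/36 + 1/9 + 1/6 + 1/6 + 1/18 = 23/36.
E[Z^3 | Z > -1] = [0·5/36 + 1·1/9 + 8·1/6 + 27·1/6 + 64·1/18] / (23/36)
 = 19/2 / (23/36)
 = 342/23

14.870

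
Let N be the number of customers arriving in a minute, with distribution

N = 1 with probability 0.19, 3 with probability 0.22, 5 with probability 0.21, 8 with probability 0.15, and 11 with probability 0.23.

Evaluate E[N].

E[N] = Σ n·P(N=n)
 = 1·0.19 + 3·0.22 + 5·0.21 + 8·0.15 + 11·0.23
 = 0.19 + 0.66 + 1.05 + 1.2 + 2.53
 = 5.63

5.63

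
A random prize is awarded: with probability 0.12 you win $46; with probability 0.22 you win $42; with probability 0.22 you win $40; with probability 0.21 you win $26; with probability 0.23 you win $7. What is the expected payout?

30.63

E[payout] = 46·0.12 + 42·0.22 + 40·0.22 + 26·0.21 + 7·0.23
 = 5.52 + 9.24 + 8.8 + 5.46 + 1.61
 = 30.63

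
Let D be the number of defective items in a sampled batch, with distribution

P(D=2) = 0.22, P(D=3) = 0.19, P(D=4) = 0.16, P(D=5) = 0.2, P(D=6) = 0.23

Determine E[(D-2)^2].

E[(D-2)^2] = Σ (d-2)^2·P(D=d)
 = 0·0.22 + 1·0.19 + 4·0.16 + 9·0.2 + 16·0.23
 = 0 + 0.19 + 0.64 + 1.8 + 3.68
 = 6.31

6.31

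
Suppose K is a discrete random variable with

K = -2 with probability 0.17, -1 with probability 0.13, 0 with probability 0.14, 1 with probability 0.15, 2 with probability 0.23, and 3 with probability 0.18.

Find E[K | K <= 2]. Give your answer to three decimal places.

0.171

P(K <= 2) = 0.17 + 0.13 + 0.14 + 0.15 + 0.23 = 0.82.
E[K | K <= 2] = [(-2)·0.17 + (-1)·0.13 + 0·0.14 + 1·0.15 + 2·0.23] / 0.82
 = 0.14 / 0.82
 = 7/41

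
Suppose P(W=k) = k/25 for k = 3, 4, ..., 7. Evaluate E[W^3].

E[W^3] = Σ w^3·P(W=w)
 = 27·3/25 + 64·4/25 + 125·1/5 + 216·6/25 + 343·7/25
 = 81/25 + 256/25 + 25 + 1296/25 + 2401/25
 = 4659/25

186.36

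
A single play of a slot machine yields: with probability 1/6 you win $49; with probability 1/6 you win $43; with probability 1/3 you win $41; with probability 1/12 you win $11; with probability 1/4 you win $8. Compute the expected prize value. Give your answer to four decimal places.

31.9167

E[payout] = 49·1/6 + 43·1/6 + 41·1/3 + 11·1/12 + 8·1/4
 = 49/6 + 43/6 + 41/3 + 11/12 + 2
 = 383/12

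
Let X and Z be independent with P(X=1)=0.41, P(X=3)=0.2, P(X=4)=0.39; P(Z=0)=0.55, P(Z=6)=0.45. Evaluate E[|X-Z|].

2.957

E[|X-Z|] = Σ_x Σ_z |x-z| · P(X=x)P(Z=z)
 = 1·0.2255 + 5·0.1845 + 3·0.11 + 3·0.09 + 4·0.2145 + 2·0.1755
 = 0.2255 + 0.9225 + 0.33 + 0.27 + 0.858 + 0.351
 = 2.957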